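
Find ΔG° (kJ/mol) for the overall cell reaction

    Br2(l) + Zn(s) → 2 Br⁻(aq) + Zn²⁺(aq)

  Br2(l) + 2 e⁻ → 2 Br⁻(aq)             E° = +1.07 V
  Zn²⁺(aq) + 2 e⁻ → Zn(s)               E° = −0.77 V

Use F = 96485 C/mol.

In the reaction as written Br2(l) is reduced, so the Br₂/Br⁻ couple is the cathode and Zn²⁺/Zn is the anode.
E°cell = +1.07 − (−0.77) = +1.84 V; balancing electrons gives n = 2.
ΔG° = −nFE°cell = −(2)(96485)(+1.84) J/mol = −355 kJ/mol.

−355 kJ/mol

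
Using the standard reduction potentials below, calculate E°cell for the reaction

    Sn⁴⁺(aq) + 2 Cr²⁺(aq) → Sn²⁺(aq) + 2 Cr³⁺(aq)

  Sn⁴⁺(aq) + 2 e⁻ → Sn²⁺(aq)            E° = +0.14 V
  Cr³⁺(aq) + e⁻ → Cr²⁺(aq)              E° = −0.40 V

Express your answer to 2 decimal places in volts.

In the reaction as written, Sn⁴⁺(aq) is reduced (cathode) and Cr³⁺(aq) is produced by oxidation at the anode.
E°cell = E°(cathode) − E°(anode) = +0.14 − (−0.40) = +0.54 V.

+0.54 V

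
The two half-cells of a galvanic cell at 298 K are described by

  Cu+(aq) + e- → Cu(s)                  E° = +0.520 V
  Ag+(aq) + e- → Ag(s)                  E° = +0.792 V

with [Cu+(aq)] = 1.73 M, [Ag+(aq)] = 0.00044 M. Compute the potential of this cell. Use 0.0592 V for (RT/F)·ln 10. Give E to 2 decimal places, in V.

+0.06 V

Ag⁺/Ag is reduced (cathode, E° = +0.792 V) and Cu⁺/Cu is oxidized (anode).
The standard potential is +0.792 − (+0.520) = +0.272 V and the balanced reaction transfers n = 1 electron.
Balancing gives Ag+(aq) + Cu(s) → Ag(s) + Cu+(aq); hence Q = [Cu+(aq)] / [Ag+(aq)] = 3.93×10^3 (log Q = 3.595).
By the Nernst equation, E = +0.272 − (0.0592/1)·(3.595) = +0.06 V.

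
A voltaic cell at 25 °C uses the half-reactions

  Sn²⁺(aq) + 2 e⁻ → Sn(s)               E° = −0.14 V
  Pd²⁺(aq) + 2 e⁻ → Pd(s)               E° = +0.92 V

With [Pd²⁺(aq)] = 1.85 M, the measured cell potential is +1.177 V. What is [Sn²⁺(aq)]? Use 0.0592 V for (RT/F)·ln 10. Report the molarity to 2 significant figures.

The Pd²⁺/Pd couple has the larger reduction potential, so it is the cathode: E°cell = +0.92 − (−0.14) = +1.06 V and n = 2.
From the Nernst equation, log Q = n(E° − E)/0.0592 = 2·(+1.06 − (+1.177))/0.0592 = −3.953.
For Pd²⁺(aq) + Sn(s) → Pd(s) + Sn²⁺(aq), the reaction quotient is Q = [Sn²⁺(aq)] / [Pd²⁺(aq)].
Isolating [Sn²⁺(aq)] in Q = 10^{−3.953} yields log [Sn²⁺(aq)] = −3.686, i.e. 0.00021 M.

0.00021 M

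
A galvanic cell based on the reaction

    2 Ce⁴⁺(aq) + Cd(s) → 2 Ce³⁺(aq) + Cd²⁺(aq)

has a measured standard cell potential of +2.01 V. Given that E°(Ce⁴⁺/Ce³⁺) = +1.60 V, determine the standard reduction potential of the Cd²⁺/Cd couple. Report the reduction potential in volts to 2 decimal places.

In the reaction as written the Ce⁴⁺/Ce³⁺ couple is reduced (cathode) and Cd²⁺/Cd is oxidized (anode), so E°cell = E°(Ce⁴⁺/Ce³⁺) − E°(Cd²⁺/Cd).
E°(Cd²⁺/Cd) = E°(cathode) − E°cell = +1.60 − (+2.01) = −0.41 V.

−0.41 V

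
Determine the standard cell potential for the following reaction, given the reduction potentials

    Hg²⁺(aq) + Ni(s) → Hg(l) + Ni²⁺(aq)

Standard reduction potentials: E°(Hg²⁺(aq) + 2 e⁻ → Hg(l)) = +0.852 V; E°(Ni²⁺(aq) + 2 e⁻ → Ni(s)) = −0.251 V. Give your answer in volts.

+1.103 V

Hg²⁺(aq) gains electrons, so the Hg²⁺/Hg couple is the cathode; the Ni²⁺/Ni couple is the anode.
E°cell = E°(cathode) − E°(anode) = +0.852 − (−0.251) = +1.103 V.
The positive value indicates the reaction is spontaneous as written.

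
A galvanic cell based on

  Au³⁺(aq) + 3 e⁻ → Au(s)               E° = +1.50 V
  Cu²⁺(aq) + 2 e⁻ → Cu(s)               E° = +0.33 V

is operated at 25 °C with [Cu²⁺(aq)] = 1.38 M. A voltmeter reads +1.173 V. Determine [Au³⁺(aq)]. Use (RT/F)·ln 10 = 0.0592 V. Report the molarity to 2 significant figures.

Au³⁺/Au is the cathode (higher E°); E°cell = +1.50 − (+0.33) = +1.17 V with n = 6.
Since E = E° − (0.0592/n)·log Q, log Q = n(E° − E)/0.0592 = −0.304.
Balancing electrons gives 2 Au³⁺(aq) + 3 Cu(s) → 2 Au(s) + 3 Cu²⁺(aq); thus Q = [Cu²⁺(aq)]^3 / [Au³⁺(aq)]^2.
Isolating [Au³⁺(aq)] in Q = 10^{−0.304} yields log [Au³⁺(aq)] = 0.362, i.e. 2.3 M.

2.3 M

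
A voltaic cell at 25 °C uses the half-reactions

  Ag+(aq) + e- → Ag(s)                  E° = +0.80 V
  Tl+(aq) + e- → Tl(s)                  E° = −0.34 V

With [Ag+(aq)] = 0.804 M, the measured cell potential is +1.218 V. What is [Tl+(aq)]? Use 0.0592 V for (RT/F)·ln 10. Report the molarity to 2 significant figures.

The Ag⁺/Ag couple has the larger reduction potential, so it is the cathode: E°cell = +0.80 − (−0.34) = +1.14 V and n = 1.
Rearranging E = E° − (0.0592/n)·log Q gives log Q = 1(+1.14 − (+1.218))/0.0592 = −1.318.
For Ag+(aq) + Tl(s) → Ag(s) + Tl+(aq), the reaction quotient is Q = [Tl+(aq)] / [Ag+(aq)].
Solving for the unknown gives log [Tl+(aq)] = −1.413, so [Tl+(aq)] ≈ 0.039 M.

0.039 M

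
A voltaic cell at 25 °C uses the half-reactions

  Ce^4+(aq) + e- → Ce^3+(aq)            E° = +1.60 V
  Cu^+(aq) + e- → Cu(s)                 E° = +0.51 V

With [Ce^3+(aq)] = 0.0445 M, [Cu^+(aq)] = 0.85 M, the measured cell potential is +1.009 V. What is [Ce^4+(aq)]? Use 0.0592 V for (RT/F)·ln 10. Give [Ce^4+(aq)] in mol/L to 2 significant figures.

Ce⁴⁺/Ce³⁺ is the cathode (higher E°); E°cell = +1.60 − (+0.51) = +1.09 V with n = 1.
Since E = E° − (0.0592/n)·log Q, log Q = n(E° − E)/0.0592 = 1.368.
The balanced reaction is Ce^4+(aq) + Cu(s) → Ce^3+(aq) + Cu^+(aq), so Q = ([Ce^3+(aq)]·[Cu^+(aq)]) / [Ce^4+(aq)].
Solving for the unknown gives log [Ce^4+(aq)] = −2.790, so [Ce^4+(aq)] ≈ 0.0016 M.

0.0016 M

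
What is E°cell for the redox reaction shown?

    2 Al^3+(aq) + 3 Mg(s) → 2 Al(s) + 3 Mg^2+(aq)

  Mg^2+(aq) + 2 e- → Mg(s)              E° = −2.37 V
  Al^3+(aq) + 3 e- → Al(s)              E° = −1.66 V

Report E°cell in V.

+0.71 V

Al^3+(aq) gains electrons, so the Al³⁺/Al couple is the cathode; the Mg²⁺/Mg couple is the anode.
E°cell = E°(cathode) − E°(anode) = −1.66 − (−2.37) = +0.71 V.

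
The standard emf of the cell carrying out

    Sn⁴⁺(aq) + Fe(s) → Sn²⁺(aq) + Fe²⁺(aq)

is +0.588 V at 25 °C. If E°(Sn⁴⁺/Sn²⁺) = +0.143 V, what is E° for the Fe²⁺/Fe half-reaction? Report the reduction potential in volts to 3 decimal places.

In the reaction as written the Sn⁴⁺/Sn²⁺ couple is reduced (cathode) and Fe²⁺/Fe is oxidized (anode), so E°cell = E°(Sn⁴⁺/Sn²⁺) − E°(Fe²⁺/Fe).
E°(Fe²⁺/Fe) = E°(cathode) − E°cell = +0.143 − (+0.588) = −0.445 V.

−0.445 V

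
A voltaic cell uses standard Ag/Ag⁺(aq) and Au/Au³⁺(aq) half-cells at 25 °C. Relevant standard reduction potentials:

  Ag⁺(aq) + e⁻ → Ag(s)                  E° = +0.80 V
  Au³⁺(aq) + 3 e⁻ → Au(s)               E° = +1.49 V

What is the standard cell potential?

The Au³⁺/Au couple has the higher E°, so Au ion is reduced (cathode) and Ag is oxidized (anode).
E°cell = E°(cathode) − E°(anode) = +1.49 − (+0.80) = +0.69 V.

+0.69 V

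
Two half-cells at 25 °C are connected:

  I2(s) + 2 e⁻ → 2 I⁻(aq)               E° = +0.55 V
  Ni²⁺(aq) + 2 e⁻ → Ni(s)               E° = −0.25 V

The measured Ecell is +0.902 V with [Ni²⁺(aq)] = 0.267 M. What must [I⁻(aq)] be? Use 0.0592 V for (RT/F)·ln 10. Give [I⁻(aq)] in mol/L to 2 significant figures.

0.037 M

The I₂/I⁻ couple has the larger reduction potential, so it is the cathode: E°cell = +0.55 − (−0.25) = +0.80 V and n = 2.
From the Nernst equation, log Q = n(E° − E)/0.0592 = 2·(+0.80 − (+0.902))/0.0592 = −3.446.
For I2(s) + Ni(s) → 2 I⁻(aq) + Ni²⁺(aq), the reaction quotient is Q = [I⁻(aq)]^2·[Ni²⁺(aq)].
Isolating [I⁻(aq)] in Q = 10^{−3.446} yields log [I⁻(aq)] = −1.436, i.e. 0.037 M.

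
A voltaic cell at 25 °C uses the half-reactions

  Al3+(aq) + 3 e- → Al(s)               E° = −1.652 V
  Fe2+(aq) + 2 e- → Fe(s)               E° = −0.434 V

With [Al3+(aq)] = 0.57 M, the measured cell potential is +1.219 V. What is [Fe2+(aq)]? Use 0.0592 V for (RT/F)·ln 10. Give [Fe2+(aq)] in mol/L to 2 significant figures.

0.74 M

The Fe²⁺/Fe couple has the larger reduction potential, so it is the cathode: E°cell = −0.434 − (−1.652) = +1.218 V and n = 6.
Rearranging E = E° − (0.0592/n)·log Q gives log Q = 6(+1.218 − (+1.219))/0.0592 = −0.101.
For 3 Fe2+(aq) + 2 Al(s) → 3 Fe(s) + 2 Al3+(aq), the reaction quotient is Q = [Al3+(aq)]^2 / [Fe2+(aq)]^3.
Isolating [Fe2+(aq)] in Q = 10^{−0.101} yields log [Fe2+(aq)] = −0.129, i.e. 0.74 M.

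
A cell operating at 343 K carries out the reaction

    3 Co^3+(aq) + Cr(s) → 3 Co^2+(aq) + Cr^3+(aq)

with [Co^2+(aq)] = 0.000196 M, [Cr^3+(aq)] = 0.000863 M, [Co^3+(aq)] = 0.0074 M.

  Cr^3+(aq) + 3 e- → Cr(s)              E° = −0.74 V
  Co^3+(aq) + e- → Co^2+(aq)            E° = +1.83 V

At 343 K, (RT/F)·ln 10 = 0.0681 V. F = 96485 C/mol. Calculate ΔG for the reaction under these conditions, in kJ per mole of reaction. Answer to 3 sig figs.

The standard cell potential is +1.83 − (−0.74) = +2.57 V, with n = 3 electrons in the balanced equation.
Here Q = ([Co^2+(aq)]^3·[Cr^3+(aq)]) / [Co^3+(aq)]^3 = 1.6×10^−8 (log Q = −7.795), giving E = +2.57 − (0.0681/3)·(−7.795) = +2.7469 V.
ΔG = −nFE = −(3)(96485)(+2.7469) J/mol = −795 kJ/mol.

−795 kJ/mol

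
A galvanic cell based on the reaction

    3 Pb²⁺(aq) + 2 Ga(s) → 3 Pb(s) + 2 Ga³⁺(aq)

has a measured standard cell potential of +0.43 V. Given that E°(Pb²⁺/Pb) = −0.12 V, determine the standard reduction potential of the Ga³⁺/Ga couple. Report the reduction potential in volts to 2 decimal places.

−0.55 V

In the reaction as written the Pb²⁺/Pb couple is reduced (cathode) and Ga³⁺/Ga is oxidized (anode), so E°cell = E°(Pb²⁺/Pb) − E°(Ga³⁺/Ga).
E°(Ga³⁺/Ga) = E°(cathode) − E°cell = −0.12 − (+0.43) = −0.55 V.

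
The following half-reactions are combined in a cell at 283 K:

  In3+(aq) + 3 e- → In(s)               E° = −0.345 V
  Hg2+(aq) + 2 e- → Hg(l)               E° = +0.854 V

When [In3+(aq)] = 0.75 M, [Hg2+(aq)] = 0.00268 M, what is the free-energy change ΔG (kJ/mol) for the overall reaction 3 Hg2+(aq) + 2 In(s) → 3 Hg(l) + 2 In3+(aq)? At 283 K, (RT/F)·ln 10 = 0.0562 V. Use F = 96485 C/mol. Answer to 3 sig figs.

−654 kJ/mol

With Hg²⁺/Hg reduced at the cathode, E°cell = +0.854 − (−0.345) = +1.199 V and n = 6.
Q = [In3+(aq)]^2 / [Hg2+(aq)]^3 = 2.92×10^7, so log Q = 7.466 and E = +1.199 − (0.0562/6)(7.466) = +1.1291 V.
Then ΔG = −nFE = −6 × 96485 × +1.1291 J/mol = −654 kJ/mol.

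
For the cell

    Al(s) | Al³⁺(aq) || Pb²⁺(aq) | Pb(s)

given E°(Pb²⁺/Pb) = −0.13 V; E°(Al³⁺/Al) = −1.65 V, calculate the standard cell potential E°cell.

+1.52 V

By convention the left-hand electrode in cell notation is the anode (oxidation) and the right-hand electrode is the cathode (reduction).
E°cell = E°(right) − E°(left) = −0.13 − (−1.65) = +1.52 V.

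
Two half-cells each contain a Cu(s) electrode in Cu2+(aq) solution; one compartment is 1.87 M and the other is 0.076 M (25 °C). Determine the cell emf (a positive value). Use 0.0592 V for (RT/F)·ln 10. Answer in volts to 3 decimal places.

For a concentration cell E°cell = 0, since both electrodes use the same couple.
The compartment with the higher Cu2+(aq) concentration (1.87 M) acts as the cathode; ions are reduced there and produced at the dilute (0.076 M) anode.
With n = 2, Ecell = −(0.0592/2)·log([dilute]/[conc]) = −(0.0592/2)·log(0.076/1.87) = +0.041 V.

0.041 V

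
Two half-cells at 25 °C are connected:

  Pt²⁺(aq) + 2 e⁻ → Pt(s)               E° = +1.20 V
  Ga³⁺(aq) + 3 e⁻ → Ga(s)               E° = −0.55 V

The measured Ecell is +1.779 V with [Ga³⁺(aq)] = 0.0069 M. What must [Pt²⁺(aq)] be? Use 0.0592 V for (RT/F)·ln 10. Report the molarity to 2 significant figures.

0.35 M

With Pt²⁺/Pt at the cathode and Ga³⁺/Ga at the anode, E°cell = +1.20 − (−0.55) = +1.75 V (n = 6).
From the Nernst equation, log Q = n(E° − E)/0.0592 = 6·(+1.75 − (+1.779))/0.0592 = −2.939.
For 3 Pt²⁺(aq) + 2 Ga(s) → 3 Pt(s) + 2 Ga³⁺(aq), the reaction quotient is Q = [Ga³⁺(aq)]^2 / [Pt²⁺(aq)]^3.
Substituting the known concentrations and solving, log [Pt²⁺(aq)] = −0.461 and [Pt²⁺(aq)] = 0.35 M.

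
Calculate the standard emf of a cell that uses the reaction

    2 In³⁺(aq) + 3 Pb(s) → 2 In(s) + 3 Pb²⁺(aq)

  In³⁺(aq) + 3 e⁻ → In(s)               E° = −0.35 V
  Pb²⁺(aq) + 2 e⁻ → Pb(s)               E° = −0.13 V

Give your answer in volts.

In the reaction as written, In³⁺(aq) is reduced (cathode) and Pb²⁺(aq) is produced by oxidation at the anode.
E°cell = E°(cathode) − E°(anode) = −0.35 − (−0.13) = −0.22 V.
The negative E°cell means the reaction is non-spontaneous in the direction written.

−0.22 V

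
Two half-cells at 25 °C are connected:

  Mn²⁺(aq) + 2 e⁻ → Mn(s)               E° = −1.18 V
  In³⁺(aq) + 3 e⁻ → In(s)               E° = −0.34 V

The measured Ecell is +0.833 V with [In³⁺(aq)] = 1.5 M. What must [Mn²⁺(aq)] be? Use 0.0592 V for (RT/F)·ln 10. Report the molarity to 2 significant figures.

The In³⁺/In couple has the larger reduction potential, so it is the cathode: E°cell = −0.34 − (−1.18) = +0.84 V and n = 6.
From the Nernst equation, log Q = n(E° − E)/0.0592 = 6·(+0.84 − (+0.833))/0.0592 = 0.709.
Balancing electrons gives 2 In³⁺(aq) + 3 Mn(s) → 2 In(s) + 3 Mn²⁺(aq); thus Q = [Mn²⁺(aq)]^3 / [In³⁺(aq)]^2.
Isolating [Mn²⁺(aq)] in Q = 10^{0.709} yields log [Mn²⁺(aq)] = 0.354, i.e. 2.3 M.

2.3 M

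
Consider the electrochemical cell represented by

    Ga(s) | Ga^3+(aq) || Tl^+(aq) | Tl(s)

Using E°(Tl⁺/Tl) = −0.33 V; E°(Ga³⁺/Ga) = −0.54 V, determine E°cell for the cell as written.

By convention the left-hand electrode in cell notation is the anode (oxidation) and the right-hand electrode is the cathode (reduction).
E°cell = E°(right) − E°(left) = −0.33 − (−0.54) = +0.21 V.

+0.21 V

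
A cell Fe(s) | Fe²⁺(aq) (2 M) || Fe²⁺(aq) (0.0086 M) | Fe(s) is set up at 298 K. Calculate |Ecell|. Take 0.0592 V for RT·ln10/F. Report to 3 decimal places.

For a concentration cell E°cell = 0, since both electrodes use the same couple.
The compartment with the higher Fe²⁺(aq) concentration (2 M) acts as the cathode; ions are reduced there and produced at the dilute (0.0086 M) anode.
With n = 2, Ecell = −(0.0592/2)·log([dilute]/[conc]) = −(0.0592/2)·log(0.0086/2) = +0.070 V.

0.070 V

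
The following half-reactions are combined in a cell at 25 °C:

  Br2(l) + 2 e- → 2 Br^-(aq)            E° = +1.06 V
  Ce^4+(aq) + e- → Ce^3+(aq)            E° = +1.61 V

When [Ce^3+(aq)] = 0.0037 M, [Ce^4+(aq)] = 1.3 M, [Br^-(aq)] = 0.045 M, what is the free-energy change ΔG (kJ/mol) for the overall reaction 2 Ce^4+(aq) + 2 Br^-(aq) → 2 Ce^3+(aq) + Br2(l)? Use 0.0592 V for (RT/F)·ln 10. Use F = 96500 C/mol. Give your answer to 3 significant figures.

E°cell = +1.61 − (+1.06) = +0.55 V; the balanced reaction transfers n = 2 electrons.
Here Q = [Ce^3+(aq)]^2 / ([Ce^4+(aq)]^2·[Br^-(aq)]^2) = 0.004 (log Q = −2.398), giving E = +0.55 − (0.0592/2)·(−2.398) = +0.6210 V.
Finally ΔG = −nFE = −(2)(96500 C/mol)(+0.6210 V) = −120 kJ/mol.

−120 kJ/mol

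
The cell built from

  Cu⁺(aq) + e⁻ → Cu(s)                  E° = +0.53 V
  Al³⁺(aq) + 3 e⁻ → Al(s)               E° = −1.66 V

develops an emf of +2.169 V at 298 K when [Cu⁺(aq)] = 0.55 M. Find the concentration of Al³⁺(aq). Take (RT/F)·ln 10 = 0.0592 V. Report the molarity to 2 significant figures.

1.9 M

Cu⁺/Cu is the cathode (higher E°); E°cell = +0.53 − (−1.66) = +2.19 V with n = 3.
Since E = E° − (0.0592/n)·log Q, log Q = n(E° − E)/0.0592 = 1.064.
For 3 Cu⁺(aq) + Al(s) → 3 Cu(s) + Al³⁺(aq), the reaction quotient is Q = [Al³⁺(aq)] / [Cu⁺(aq)]^3.
Solving for the unknown gives log [Al³⁺(aq)] = 0.285, so [Al³⁺(aq)] ≈ 1.9 M.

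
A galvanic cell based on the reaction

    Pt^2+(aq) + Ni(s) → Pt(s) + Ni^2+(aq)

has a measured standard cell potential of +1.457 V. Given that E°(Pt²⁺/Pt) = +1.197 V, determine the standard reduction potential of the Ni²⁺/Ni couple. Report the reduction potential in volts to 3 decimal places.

In the reaction as written the Pt²⁺/Pt couple is reduced (cathode) and Ni²⁺/Ni is oxidized (anode), so E°cell = E°(Pt²⁺/Pt) − E°(Ni²⁺/Ni).
E°(Ni²⁺/Ni) = E°(cathode) − E°cell = +1.197 − (+1.457) = −0.260 V.

−0.260 V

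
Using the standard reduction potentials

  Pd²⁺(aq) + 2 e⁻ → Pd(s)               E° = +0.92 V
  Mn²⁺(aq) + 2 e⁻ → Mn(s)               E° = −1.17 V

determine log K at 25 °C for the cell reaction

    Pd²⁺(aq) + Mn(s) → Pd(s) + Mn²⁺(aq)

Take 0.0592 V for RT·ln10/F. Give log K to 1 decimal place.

The Pd²⁺/Pd couple is reduced (cathode); E°cell = +0.92 − (−1.17) = +2.09 V with n = 2.
At equilibrium E = 0, so log K = nE°cell / 0.0592 = (2)(+2.09) / 0.0592 = 70.6.

log K = 70.6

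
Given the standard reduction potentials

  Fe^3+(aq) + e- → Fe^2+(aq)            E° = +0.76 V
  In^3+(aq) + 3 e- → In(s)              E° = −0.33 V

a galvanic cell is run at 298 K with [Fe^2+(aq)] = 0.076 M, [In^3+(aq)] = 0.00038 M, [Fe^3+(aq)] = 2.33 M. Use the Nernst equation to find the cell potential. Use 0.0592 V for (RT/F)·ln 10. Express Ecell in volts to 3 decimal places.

Since E°(Fe³⁺/Fe²⁺) > E°(In³⁺/In), Fe³⁺/Fe²⁺ serves as the cathode.
E°cell = E°cat − E°an = +0.76 − (−0.33) = +1.09 V; n = 3.
For the overall reaction 3 Fe^3+(aq) + In(s) → 3 Fe^2+(aq) + In^3+(aq), Q = ([Fe^2+(aq)]^3·[In^3+(aq)]) / [Fe^3+(aq)]^3 = 1.32×10^−8, giving log Q = −7.880.
E = E° − (0.0592/n)·log Q = +1.09 − (0.0592/3)(−7.880) = +1.245 V.

+1.245 V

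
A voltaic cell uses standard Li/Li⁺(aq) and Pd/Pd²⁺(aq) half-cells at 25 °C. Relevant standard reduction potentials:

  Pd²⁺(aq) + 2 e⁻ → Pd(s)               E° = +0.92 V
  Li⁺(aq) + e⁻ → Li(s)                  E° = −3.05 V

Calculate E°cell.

+3.97 V

The Pd²⁺/Pd couple has the higher E°, so Pd ion is reduced (cathode) and Li is oxidized (anode).
E°cell = E°(cathode) − E°(anode) = +0.92 − (−3.05) = +3.97 V.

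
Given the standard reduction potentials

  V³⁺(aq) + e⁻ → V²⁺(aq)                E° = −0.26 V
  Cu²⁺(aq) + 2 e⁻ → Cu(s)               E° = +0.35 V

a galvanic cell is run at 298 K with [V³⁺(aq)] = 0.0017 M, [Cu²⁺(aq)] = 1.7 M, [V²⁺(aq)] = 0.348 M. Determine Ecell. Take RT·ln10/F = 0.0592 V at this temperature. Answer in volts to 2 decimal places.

+0.75 V

Cu²⁺/Cu is reduced (cathode, E° = +0.35 V) and V³⁺/V²⁺ is oxidized (anode).
The standard potential is +0.35 − (−0.26) = +0.61 V and the balanced reaction transfers n = 2 electrons.
For the overall reaction Cu²⁺(aq) + 2 V²⁺(aq) → Cu(s) + 2 V³⁺(aq), Q = [V³⁺(aq)]^2 / ([Cu²⁺(aq)]·[V²⁺(aq)]^2) = 1.4×10^−5, giving log Q = −4.853.
By the Nernst equation, E = +0.61 − (0.0592/2)·(−4.853) = +0.75 V.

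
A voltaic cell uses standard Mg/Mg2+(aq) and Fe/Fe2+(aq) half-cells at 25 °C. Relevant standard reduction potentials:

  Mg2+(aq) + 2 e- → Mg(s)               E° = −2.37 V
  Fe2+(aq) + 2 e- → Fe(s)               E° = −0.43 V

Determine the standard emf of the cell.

The Fe²⁺/Fe couple has the higher E°, so Fe ion is reduced (cathode) and Mg is oxidized (anode).
E°cell = E°(cathode) − E°(anode) = −0.43 − (−2.37) = +1.94 V.

+1.94 V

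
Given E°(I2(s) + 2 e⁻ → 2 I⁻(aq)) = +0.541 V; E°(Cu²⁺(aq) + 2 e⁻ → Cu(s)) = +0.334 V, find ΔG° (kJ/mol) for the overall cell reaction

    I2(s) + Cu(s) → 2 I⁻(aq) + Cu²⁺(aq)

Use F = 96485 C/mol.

−39.9 kJ/mol

In the reaction as written I2(s) is reduced, so the I₂/I⁻ couple is the cathode and Cu²⁺/Cu is the anode.
E°cell = +0.541 − (+0.334) = +0.207 V; balancing electrons gives n = 2.
ΔG° = −nFE°cell = −(2)(96485)(+0.207) J/mol = −39.9 kJ/mol.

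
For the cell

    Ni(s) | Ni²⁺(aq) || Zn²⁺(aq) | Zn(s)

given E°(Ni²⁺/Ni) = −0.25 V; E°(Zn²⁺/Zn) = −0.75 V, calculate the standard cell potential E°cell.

−0.50 V

By convention the left-hand electrode in cell notation is the anode (oxidation) and the right-hand electrode is the cathode (reduction).
E°cell = E°(right) − E°(left) = −0.75 − (−0.25) = −0.50 V.
The negative sign shows that, as written, the cell would require an external voltage to drive the reaction.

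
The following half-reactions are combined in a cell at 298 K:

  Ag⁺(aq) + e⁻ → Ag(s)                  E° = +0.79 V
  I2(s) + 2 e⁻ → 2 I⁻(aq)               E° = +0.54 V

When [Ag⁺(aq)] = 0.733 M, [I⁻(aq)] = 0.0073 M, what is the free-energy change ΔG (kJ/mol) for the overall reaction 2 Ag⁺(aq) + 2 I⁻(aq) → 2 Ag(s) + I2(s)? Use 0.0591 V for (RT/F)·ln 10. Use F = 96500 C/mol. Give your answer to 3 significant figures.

With Ag⁺/Ag reduced at the cathode, E°cell = +0.79 − (+0.54) = +0.25 V and n = 2.
Q = 1 / ([Ag⁺(aq)]^2·[I⁻(aq)]^2) = 3.49×10^4, so log Q = 4.543 and E = +0.25 − (0.0591/2)(4.543) = +0.1158 V.
Then ΔG = −nFE = −2 × 96500 × +0.1158 J/mol = −22.3 kJ/mol.

−22.3 kJ/mol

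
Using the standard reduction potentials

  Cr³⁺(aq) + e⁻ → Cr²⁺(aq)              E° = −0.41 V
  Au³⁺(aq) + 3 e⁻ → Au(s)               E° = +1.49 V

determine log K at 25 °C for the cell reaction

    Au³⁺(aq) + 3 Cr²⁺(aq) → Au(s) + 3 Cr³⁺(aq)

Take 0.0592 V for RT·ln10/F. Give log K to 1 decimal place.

The Au³⁺/Au couple is reduced (cathode); E°cell = +1.49 − (−0.41) = +1.90 V with n = 3.
At equilibrium E = 0, so log K = nE°cell / 0.0592 = (3)(+1.90) / 0.0592 = 96.3.

log K = 96.3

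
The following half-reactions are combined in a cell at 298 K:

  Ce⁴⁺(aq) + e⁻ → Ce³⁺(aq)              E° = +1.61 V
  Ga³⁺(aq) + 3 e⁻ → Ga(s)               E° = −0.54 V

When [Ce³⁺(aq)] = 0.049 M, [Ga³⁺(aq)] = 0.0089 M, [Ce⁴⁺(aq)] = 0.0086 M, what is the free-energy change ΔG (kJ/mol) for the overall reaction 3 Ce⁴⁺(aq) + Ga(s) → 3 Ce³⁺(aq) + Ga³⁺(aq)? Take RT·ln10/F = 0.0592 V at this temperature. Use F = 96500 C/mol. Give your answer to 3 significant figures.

−621 kJ/mol

With Ce⁴⁺/Ce³⁺ reduced at the cathode, E°cell = +1.61 − (−0.54) = +2.15 V and n = 3.
The reaction quotient is ([Ce³⁺(aq)]^3·[Ga³⁺(aq)]) / [Ce⁴⁺(aq)]^3 = 1.65; by Nernst, E = +2.15 − (0.0592/3)(0.216) = +2.1457 V.
Then ΔG = −nFE = −3 × 96500 × +2.1457 J/mol = −621 kJ/mol.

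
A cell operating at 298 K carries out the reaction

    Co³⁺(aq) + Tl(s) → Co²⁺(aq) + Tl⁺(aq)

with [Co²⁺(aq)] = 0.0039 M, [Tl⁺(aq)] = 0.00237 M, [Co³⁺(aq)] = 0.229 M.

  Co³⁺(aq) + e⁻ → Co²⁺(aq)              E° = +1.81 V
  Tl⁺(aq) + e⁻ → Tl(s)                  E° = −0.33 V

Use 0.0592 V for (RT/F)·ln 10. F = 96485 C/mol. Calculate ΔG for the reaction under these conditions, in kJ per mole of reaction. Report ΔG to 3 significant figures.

−232 kJ/mol

The standard cell potential is +1.81 − (−0.33) = +2.14 V, with n = 1 electron in the balanced equation.
The reaction quotient is ([Co²⁺(aq)]·[Tl⁺(aq)]) / [Co³⁺(aq)] = 4.04×10^−5; by Nernst, E = +2.14 − (0.0592/1)(−4.394) = +2.4001 V.
Finally ΔG = −nFE = −(1)(96485 C/mol)(+2.4001 V) = −232 kJ/mol.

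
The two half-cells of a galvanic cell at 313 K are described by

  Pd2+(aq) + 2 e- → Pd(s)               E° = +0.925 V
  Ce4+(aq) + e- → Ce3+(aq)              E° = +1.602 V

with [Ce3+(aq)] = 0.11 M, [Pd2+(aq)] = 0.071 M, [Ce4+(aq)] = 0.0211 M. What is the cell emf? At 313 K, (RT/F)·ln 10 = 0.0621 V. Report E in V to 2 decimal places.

Ce⁴⁺/Ce³⁺ is reduced (cathode, E° = +1.602 V) and Pd²⁺/Pd is oxidized (anode).
E°cell = E°cat − E°an = +1.602 − (+0.925) = +0.677 V; n = 2.
For the overall reaction 2 Ce4+(aq) + Pd(s) → 2 Ce3+(aq) + Pd2+(aq), Q = ([Ce3+(aq)]^2·[Pd2+(aq)]) / [Ce4+(aq)]^2 = 1.93, giving log Q = 0.285.
By the Nernst equation, E = +0.677 − (0.0621/2)·(0.285) = +0.67 V.

+0.67 V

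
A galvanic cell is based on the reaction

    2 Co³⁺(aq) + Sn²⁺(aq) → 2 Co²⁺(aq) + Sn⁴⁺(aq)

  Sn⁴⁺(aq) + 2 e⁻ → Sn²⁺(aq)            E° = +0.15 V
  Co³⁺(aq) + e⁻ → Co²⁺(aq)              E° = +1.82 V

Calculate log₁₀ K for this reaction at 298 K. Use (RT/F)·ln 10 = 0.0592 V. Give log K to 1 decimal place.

log K = 56.4

The Co³⁺/Co²⁺ couple is reduced (cathode); E°cell = +1.82 − (+0.15) = +1.67 V with n = 2.
At equilibrium E = 0, so log K = nE°cell / 0.0592 = (2)(+1.67) / 0.0592 = 56.4.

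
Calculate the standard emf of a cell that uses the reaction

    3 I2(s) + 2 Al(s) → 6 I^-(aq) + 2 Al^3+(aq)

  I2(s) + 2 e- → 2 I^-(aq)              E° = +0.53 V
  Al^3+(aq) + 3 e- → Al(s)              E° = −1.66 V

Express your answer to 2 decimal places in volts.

I2(s) gains electrons, so the I₂/I⁻ couple is the cathode; the Al³⁺/Al couple is the anode.
E°cell = E°(cathode) − E°(anode) = +0.53 − (−1.66) = +2.19 V.

+2.19 V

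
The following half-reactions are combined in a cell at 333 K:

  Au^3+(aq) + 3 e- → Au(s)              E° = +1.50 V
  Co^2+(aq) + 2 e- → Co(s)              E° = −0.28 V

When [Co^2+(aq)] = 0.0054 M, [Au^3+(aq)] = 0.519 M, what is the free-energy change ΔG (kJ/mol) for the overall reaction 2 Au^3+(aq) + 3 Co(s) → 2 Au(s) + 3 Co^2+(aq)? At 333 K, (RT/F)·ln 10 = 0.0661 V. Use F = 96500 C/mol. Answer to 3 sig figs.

With Au³⁺/Au reduced at the cathode, E°cell = +1.50 − (−0.28) = +1.78 V and n = 6.
Q = [Co^2+(aq)]^3 / [Au^3+(aq)]^2 = 5.85×10^−7, so log Q = −6.233 and E = +1.78 − (0.0661/6)(−6.233) = +1.8487 V.
Finally ΔG = −nFE = −(6)(96500 C/mol)(+1.8487 V) = −1070 kJ/mol.

−1070 kJ/mol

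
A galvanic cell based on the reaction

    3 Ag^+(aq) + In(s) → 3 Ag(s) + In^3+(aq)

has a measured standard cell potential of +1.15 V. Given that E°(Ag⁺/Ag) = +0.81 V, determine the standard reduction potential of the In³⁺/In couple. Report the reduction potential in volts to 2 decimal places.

−0.34 V

In the reaction as written the Ag⁺/Ag couple is reduced (cathode) and In³⁺/In is oxidized (anode), so E°cell = E°(Ag⁺/Ag) − E°(In³⁺/In).
E°(In³⁺/In) = E°(cathode) − E°cell = +0.81 − (+1.15) = −0.34 V.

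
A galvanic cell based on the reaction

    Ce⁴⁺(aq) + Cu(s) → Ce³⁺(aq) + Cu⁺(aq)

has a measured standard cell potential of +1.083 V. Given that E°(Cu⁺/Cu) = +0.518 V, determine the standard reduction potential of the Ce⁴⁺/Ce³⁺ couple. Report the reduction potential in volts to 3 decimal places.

In the reaction as written the Ce⁴⁺/Ce³⁺ couple is reduced (cathode) and Cu⁺/Cu is oxidized (anode), so E°cell = E°(Ce⁴⁺/Ce³⁺) − E°(Cu⁺/Cu).
E°(Ce⁴⁺/Ce³⁺) = E°cell + E°(anode) = +1.083 + (+0.518) = +1.601 V.

+1.601 V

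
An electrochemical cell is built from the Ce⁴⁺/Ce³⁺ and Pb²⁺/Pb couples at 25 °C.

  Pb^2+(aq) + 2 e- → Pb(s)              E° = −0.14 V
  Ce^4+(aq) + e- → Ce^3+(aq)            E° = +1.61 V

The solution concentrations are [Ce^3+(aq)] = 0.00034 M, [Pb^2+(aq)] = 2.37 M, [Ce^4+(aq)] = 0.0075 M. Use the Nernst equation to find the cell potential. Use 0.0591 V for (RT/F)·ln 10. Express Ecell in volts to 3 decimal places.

+1.818 V

The Ce⁴⁺/Ce³⁺ couple has the more positive E°, so it is the cathode; Pb²⁺/Pb is the anode.
E°cell = E°cat − E°an = +1.61 − (−0.14) = +1.75 V; n = 2.
The balanced reaction is 2 Ce^4+(aq) + Pb(s) → 2 Ce^3+(aq) + Pb^2+(aq), so Q = ([Ce^3+(aq)]^2·[Pb^2+(aq)]) / [Ce^4+(aq)]^2 = 0.00487 and log Q = −2.312.
By the Nernst equation, E = +1.75 − (0.0591/2)·(−2.312) = +1.818 V.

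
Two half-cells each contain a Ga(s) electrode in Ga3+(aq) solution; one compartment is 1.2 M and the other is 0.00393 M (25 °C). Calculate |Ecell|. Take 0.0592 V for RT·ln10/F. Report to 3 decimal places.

For a concentration cell E°cell = 0, since both electrodes use the same couple.
The compartment with the higher Ga3+(aq) concentration (1.2 M) acts as the cathode; ions are reduced there and produced at the dilute (0.00393 M) anode.
With n = 3, Ecell = −(0.0592/3)·log([dilute]/[conc]) = −(0.0592/3)·log(0.00393/1.2) = +0.049 V.

0.049 V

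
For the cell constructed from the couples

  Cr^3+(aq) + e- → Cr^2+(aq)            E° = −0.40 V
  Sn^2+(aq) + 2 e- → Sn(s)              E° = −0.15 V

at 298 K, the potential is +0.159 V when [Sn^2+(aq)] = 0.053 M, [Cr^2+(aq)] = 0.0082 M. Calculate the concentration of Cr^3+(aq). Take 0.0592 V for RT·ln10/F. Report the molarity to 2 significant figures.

With Sn²⁺/Sn at the cathode and Cr³⁺/Cr²⁺ at the anode, E°cell = −0.15 − (−0.40) = +0.25 V (n = 2).
Rearranging E = E° − (0.0592/n)·log Q gives log Q = 2(+0.25 − (+0.159))/0.0592 = 3.074.
For Sn^2+(aq) + 2 Cr^2+(aq) → Sn(s) + 2 Cr^3+(aq), the reaction quotient is Q = [Cr^3+(aq)]^2 / ([Sn^2+(aq)]·[Cr^2+(aq)]^2).
Substituting the known concentrations and solving, log [Cr^3+(aq)] = −1.187 and [Cr^3+(aq)] = 0.065 M.

0.065 M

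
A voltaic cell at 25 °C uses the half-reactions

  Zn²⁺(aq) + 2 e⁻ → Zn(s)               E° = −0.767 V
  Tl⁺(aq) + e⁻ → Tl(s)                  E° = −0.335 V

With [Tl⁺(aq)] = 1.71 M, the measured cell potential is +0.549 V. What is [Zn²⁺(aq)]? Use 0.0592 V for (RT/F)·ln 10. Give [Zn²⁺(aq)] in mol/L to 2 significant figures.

With Tl⁺/Tl at the cathode and Zn²⁺/Zn at the anode, E°cell = −0.335 − (−0.767) = +0.432 V (n = 2).
Since E = E° − (0.0592/n)·log Q, log Q = n(E° − E)/0.0592 = −3.953.
The balanced reaction is 2 Tl⁺(aq) + Zn(s) → 2 Tl(s) + Zn²⁺(aq), so Q = [Zn²⁺(aq)] / [Tl⁺(aq)]^2.
Solving for the unknown gives log [Zn²⁺(aq)] = −3.487, so [Zn²⁺(aq)] ≈ 0.00033 M.

0.00033 M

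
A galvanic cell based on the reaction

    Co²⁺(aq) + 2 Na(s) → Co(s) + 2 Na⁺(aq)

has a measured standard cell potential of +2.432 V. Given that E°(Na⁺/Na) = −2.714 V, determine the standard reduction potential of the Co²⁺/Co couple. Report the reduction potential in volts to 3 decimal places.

−0.282 V

In the reaction as written the Co²⁺/Co couple is reduced (cathode) and Na⁺/Na is oxidized (anode), so E°cell = E°(Co²⁺/Co) − E°(Na⁺/Na).
E°(Co²⁺/Co) = E°cell + E°(anode) = +2.432 + (−2.714) = −0.282 V.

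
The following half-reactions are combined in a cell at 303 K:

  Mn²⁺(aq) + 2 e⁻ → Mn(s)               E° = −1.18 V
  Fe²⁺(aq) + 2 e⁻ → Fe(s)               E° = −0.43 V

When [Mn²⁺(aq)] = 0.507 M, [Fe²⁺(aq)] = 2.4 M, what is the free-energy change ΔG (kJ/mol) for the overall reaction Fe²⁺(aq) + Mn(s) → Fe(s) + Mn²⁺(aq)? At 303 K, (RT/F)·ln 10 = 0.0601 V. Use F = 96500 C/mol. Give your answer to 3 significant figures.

−149 kJ/mol

The standard cell potential is −0.43 − (−1.18) = +0.75 V, with n = 2 electrons in the balanced equation.
The reaction quotient is [Mn²⁺(aq)] / [Fe²⁺(aq)] = 0.211; by Nernst, E = +0.75 − (0.0601/2)(−0.675) = +0.7703 V.
ΔG = −nFE = −(2)(96500)(+0.7703) J/mol = −149 kJ/mol.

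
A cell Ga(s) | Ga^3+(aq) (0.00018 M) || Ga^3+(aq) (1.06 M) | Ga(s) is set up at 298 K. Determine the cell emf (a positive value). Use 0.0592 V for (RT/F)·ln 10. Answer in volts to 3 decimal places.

0.074 V

For a concentration cell E°cell = 0, since both electrodes use the same couple.
The compartment with the higher Ga^3+(aq) concentration (1.06 M) acts as the cathode; ions are reduced there and produced at the dilute (0.00018 M) anode.
With n = 3, Ecell = −(0.0592/3)·log([dilute]/[conc]) = −(0.0592/3)·log(0.00018/1.06) = +0.074 V.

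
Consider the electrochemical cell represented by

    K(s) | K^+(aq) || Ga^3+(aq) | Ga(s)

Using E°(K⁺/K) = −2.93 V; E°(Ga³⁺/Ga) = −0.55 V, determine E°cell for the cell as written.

+2.38 V

By convention the left-hand electrode in cell notation is the anode (oxidation) and the right-hand electrode is the cathode (reduction).
E°cell = E°(right) − E°(left) = −0.55 − (−2.93) = +2.38 V.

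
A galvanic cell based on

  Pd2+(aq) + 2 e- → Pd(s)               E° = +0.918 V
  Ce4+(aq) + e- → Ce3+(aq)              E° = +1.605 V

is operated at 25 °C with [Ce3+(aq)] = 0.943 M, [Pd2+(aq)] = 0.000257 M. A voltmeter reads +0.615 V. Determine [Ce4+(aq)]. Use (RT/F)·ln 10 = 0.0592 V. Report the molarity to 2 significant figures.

0.00092 M

Ce⁴⁺/Ce³⁺ is the cathode (higher E°); E°cell = +1.605 − (+0.918) = +0.687 V with n = 2.
From the Nernst equation, log Q = n(E° − E)/0.0592 = 2·(+0.687 − (+0.615))/0.0592 = 2.432.
The balanced reaction is 2 Ce4+(aq) + Pd(s) → 2 Ce3+(aq) + Pd2+(aq), so Q = ([Ce3+(aq)]^2·[Pd2+(aq)]) / [Ce4+(aq)]^2.
Solving for the unknown gives log [Ce4+(aq)] = −3.037, so [Ce4+(aq)] ≈ 0.00092 M.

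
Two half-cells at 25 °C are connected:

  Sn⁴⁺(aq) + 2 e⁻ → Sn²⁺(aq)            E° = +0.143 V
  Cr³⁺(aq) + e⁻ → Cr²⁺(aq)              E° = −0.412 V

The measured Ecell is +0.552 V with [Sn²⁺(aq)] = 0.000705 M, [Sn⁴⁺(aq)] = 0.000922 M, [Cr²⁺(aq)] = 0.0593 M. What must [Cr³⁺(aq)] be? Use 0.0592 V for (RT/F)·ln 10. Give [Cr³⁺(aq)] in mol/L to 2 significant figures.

With Sn⁴⁺/Sn²⁺ at the cathode and Cr³⁺/Cr²⁺ at the anode, E°cell = +0.143 − (−0.412) = +0.555 V (n = 2).
Rearranging E = E° − (0.0592/n)·log Q gives log Q = 2(+0.555 − (+0.552))/0.0592 = 0.101.
Balancing electrons gives Sn⁴⁺(aq) + 2 Cr²⁺(aq) → Sn²⁺(aq) + 2 Cr³⁺(aq); thus Q = ([Sn²⁺(aq)]·[Cr³⁺(aq)]^2) / ([Sn⁴⁺(aq)]·[Cr²⁺(aq)]^2).
Substituting the known concentrations and solving, log [Cr³⁺(aq)] = −1.118 and [Cr³⁺(aq)] = 0.076 M.

0.076 M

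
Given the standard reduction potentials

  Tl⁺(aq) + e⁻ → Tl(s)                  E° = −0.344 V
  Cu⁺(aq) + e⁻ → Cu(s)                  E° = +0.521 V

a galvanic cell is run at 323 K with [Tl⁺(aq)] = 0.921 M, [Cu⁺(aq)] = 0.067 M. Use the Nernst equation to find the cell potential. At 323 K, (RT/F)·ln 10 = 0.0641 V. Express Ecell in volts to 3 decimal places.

+0.792 V

Since E°(Cu⁺/Cu) > E°(Tl⁺/Tl), Cu⁺/Cu serves as the cathode.
E°cell = E°cat − E°an = +0.521 − (−0.344) = +0.865 V; n = 1.
For the overall reaction Cu⁺(aq) + Tl(s) → Cu(s) + Tl⁺(aq), Q = [Tl⁺(aq)] / [Cu⁺(aq)] = 13.7, giving log Q = 1.138.
Applying E = E° − (RT ln10/nF)·log Q gives +0.865 − (0.0641/1)(1.138) = +0.792 V.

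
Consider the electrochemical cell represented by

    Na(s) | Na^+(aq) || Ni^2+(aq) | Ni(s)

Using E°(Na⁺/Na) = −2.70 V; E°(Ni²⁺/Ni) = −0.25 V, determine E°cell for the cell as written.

By convention the left-hand electrode in cell notation is the anode (oxidation) and the right-hand electrode is the cathode (reduction).
E°cell = E°(right) − E°(left) = −0.25 − (−2.70) = +2.45 V.

+2.45 V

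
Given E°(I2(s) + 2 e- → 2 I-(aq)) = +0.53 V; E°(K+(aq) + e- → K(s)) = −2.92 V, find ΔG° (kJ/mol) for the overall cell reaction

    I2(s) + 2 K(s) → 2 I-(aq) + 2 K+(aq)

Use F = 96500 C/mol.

In the reaction as written I2(s) is reduced, so the I₂/I⁻ couple is the cathode and K⁺/K is the anode.
E°cell = +0.53 − (−2.92) = +3.45 V; balancing electrons gives n = 2.
ΔG° = −nFE°cell = −(2)(96500)(+3.45) J/mol = −666 kJ/mol.

−666 kJ/mol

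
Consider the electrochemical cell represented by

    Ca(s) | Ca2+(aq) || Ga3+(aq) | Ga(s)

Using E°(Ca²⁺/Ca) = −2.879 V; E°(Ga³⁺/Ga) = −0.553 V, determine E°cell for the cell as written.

+2.326 V

By convention the left-hand electrode in cell notation is the anode (oxidation) and the right-hand electrode is the cathode (reduction).
E°cell = E°(right) − E°(left) = −0.553 − (−2.879) = +2.326 V.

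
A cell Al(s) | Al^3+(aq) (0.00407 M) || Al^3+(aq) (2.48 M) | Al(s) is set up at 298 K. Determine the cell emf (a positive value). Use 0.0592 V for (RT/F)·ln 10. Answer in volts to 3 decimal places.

For a concentration cell E°cell = 0, since both electrodes use the same couple.
The compartment with the higher Al^3+(aq) concentration (2.48 M) acts as the cathode; ions are reduced there and produced at the dilute (0.00407 M) anode.
With n = 3, Ecell = −(0.0592/3)·log([dilute]/[conc]) = −(0.0592/3)·log(0.00407/2.48) = +0.055 V.

0.055 V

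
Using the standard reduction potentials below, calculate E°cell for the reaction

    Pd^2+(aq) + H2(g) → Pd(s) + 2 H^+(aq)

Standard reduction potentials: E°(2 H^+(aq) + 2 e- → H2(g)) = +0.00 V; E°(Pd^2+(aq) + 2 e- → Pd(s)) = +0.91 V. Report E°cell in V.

+0.91 V

In the reaction as written, Pd^2+(aq) is reduced (cathode) and H^+(aq) is produced by oxidation at the anode.
E°cell = E°(cathode) − E°(anode) = +0.91 − (+0.00) = +0.91 V.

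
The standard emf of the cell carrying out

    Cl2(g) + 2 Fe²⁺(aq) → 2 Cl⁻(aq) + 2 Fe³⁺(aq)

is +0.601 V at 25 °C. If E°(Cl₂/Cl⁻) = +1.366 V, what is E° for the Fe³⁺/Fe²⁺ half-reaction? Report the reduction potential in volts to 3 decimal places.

In the reaction as written the Cl₂/Cl⁻ couple is reduced (cathode) and Fe³⁺/Fe²⁺ is oxidized (anode), so E°cell = E°(Cl₂/Cl⁻) − E°(Fe³⁺/Fe²⁺).
E°(Fe³⁺/Fe²⁺) = E°(cathode) − E°cell = +1.366 − (+0.601) = +0.765 V.

+0.765 V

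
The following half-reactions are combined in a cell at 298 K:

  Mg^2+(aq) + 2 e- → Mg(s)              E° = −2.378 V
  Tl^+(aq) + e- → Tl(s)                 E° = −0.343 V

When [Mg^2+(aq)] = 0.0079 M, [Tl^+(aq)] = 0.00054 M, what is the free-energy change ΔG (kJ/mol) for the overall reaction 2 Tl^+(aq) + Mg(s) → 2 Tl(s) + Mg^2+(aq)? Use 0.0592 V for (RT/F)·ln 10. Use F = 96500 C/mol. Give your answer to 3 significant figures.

E°cell = −0.343 − (−2.378) = +2.035 V; the balanced reaction transfers n = 2 electrons.
Here Q = [Mg^2+(aq)] / [Tl^+(aq)]^2 = 2.71×10^4 (log Q = 4.433), giving E = +2.035 − (0.0592/2)·(4.433) = +1.9038 V.
Then ΔG = −nFE = −2 × 96500 × +1.9038 J/mol = −367 kJ/mol.

−367 kJ/mol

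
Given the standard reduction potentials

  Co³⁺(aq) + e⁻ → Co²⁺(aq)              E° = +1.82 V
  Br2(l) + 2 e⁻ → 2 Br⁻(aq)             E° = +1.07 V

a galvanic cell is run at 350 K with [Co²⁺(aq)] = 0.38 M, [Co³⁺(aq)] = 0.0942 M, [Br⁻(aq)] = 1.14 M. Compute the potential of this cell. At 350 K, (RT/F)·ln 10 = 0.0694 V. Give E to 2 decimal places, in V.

+0.71 V

Since E°(Co³⁺/Co²⁺) > E°(Br₂/Br⁻), Co³⁺/Co²⁺ serves as the cathode.
E°cell = E°cat − E°an = +1.82 − (+1.07) = +0.75 V; n = 2.
The balanced reaction is 2 Co³⁺(aq) + 2 Br⁻(aq) → 2 Co²⁺(aq) + Br2(l), so Q = [Co²⁺(aq)]^2 / ([Co³⁺(aq)]^2·[Br⁻(aq)]^2) = 12.5 and log Q = 1.098.
Applying E = E° − (RT ln10/nF)·log Q gives +0.75 − (0.0694/2)(1.098) = +0.71 V.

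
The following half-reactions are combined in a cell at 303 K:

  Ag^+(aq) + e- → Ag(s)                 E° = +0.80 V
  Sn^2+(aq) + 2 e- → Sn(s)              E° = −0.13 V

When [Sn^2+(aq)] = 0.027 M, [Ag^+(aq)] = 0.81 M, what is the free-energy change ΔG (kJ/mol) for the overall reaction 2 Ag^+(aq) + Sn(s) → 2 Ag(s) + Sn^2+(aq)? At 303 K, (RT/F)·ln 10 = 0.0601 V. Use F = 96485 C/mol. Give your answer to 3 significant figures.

−187 kJ/mol

With Ag⁺/Ag reduced at the cathode, E°cell = +0.80 − (−0.13) = +0.93 V and n = 2.
Q = [Sn^2+(aq)] / [Ag^+(aq)]^2 = 0.0412, so log Q = −1.386 and E = +0.93 − (0.0601/2)(−1.386) = +0.9716 V.
ΔG = −nFE = −(2)(96485)(+0.9716) J/mol = −187 kJ/mol.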